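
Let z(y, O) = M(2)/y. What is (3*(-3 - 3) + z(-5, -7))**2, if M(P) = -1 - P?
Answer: 7569/25 ≈ 302.76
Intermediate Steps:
z(y, O) = -3/y (z(y, O) = (-1 - 1*2)/y = (-1 - 2)/y = -3/y)
(3*(-3 - 3) + z(-5, -7))**2 = (3*(-3 - 3) - 3/(-5))**2 = (3*(-6) - 3*(-1/5))**2 = (-18 + 3/5)**2 = (-87/5)**2 = 7569/25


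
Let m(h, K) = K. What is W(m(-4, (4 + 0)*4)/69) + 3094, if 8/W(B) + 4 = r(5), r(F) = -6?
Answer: 15466/5 ≈ 3093.2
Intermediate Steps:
W(B) = -4/5 (W(B) = 8/(-4 - 6) = 8/(-10) = 8*(-1/10) = -4/5)
W(m(-4, (4 + 0)*4)/69) + 3094 = -4/5 + 3094 = 15466/5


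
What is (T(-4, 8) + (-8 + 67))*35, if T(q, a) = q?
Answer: 1925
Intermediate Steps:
(T(-4, 8) + (-8 + 67))*35 = (-4 + (-8 + 67))*35 = (-4 + 59)*35 = 55*35 = 1925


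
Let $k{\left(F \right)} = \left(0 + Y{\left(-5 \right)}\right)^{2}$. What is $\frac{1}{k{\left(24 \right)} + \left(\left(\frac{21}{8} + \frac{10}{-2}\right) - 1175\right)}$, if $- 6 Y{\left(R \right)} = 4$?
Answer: $- \frac{72}{84739} \approx -0.00084967$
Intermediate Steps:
$Y{\left(R \right)} = - \frac{2}{3}$ ($Y{\left(R \right)} = \left(- \frac{1}{6}\right) 4 = - \frac{2}{3}$)
$k{\left(F \right)} = \frac{4}{9}$ ($k{\left(F \right)} = \left(0 - \frac{2}{3}\right)^{2} = \left(- \frac{2}{3}\right)^{2} = \frac{4}{9}$)
$\frac{1}{k{\left(24 \right)} + \left(\left(\frac{21}{8} + \frac{10}{-2}\right) - 1175\right)} = \frac{1}{\frac{4}{9} + \left(\left(\frac{21}{8} + \frac{10}{-2}\right) - 1175\right)} = \frac{1}{\frac{4}{9} + \left(\left(21 \cdot \frac{1}{8} + 10 \left(- \frac{1}{2}\right)\right) - 1175\right)} = \frac{1}{\frac{4}{9} + \left(\left(\frac{21}{8} - 5\right) - 1175\right)} = \frac{1}{\frac{4}{9} - \frac{9419}{8}} = \frac{1}{- \frac{84739}{72}} = - \frac{72}{84739}$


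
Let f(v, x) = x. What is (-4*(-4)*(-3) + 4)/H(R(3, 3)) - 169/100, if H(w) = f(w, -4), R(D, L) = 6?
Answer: 931/100 ≈ 9.3100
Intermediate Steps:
H(w) = -4
(-4*(-4)*(-3) + 4)/H(R(3, 3)) - 169/100 = (-4*(-4)*(-3) + 4)/(-4) - 169/100 = (16*(-3) + 4)*(-¼) - 169*1/100 = (-48 + 4)*(-¼) - 169/100 = -44*(-¼) - 169/100 = 11 - 169/100 = 931/100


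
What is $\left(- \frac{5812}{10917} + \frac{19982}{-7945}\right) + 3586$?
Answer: $\frac{310769416256}{86735565} \approx 3583.0$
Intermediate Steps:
$\left(- \frac{5812}{10917} + \frac{19982}{-7945}\right) + 3586 = \left(\left(-5812\right) \frac{1}{10917} + 19982 \left(- \frac{1}{7945}\right)\right) + 3586 = \left(- \frac{5812}{10917} - \frac{19982}{7945}\right) + 3586 = - \frac{264319834}{86735565} + 3586 = \frac{310769416256}{86735565}$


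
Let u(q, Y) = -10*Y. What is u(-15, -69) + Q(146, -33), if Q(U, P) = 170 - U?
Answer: 714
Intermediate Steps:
u(-15, -69) + Q(146, -33) = -10*(-69) + (170 - 1*146) = 690 + (170 - 146) = 690 + 24 = 714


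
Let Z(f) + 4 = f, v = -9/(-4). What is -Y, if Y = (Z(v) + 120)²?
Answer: -223729/16 ≈ -13983.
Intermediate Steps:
v = 9/4 (v = -9*(-¼) = 9/4 ≈ 2.2500)
Z(f) = -4 + f
Y = 223729/16 (Y = ((-4 + 9/4) + 120)² = (-7/4 + 120)² = (473/4)² = 223729/16 ≈ 13983.)
-Y = -1*223729/16 = -223729/16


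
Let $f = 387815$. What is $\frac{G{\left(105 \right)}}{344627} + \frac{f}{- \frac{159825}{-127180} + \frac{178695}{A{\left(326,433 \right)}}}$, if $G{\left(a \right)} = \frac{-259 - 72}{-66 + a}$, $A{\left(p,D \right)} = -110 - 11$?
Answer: $- \frac{32409142302596535}{123310542645797} \approx -262.83$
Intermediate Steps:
$A{\left(p,D \right)} = -121$
$G{\left(a \right)} = - \frac{331}{-66 + a}$
$\frac{G{\left(105 \right)}}{344627} + \frac{f}{- \frac{159825}{-127180} + \frac{178695}{A{\left(326,433 \right)}}} = \frac{\left(-331\right) \frac{1}{-66 + 105}}{344627} + \frac{387815}{- \frac{159825}{-127180} + \frac{178695}{-121}} = - \frac{331}{39} \cdot \frac{1}{344627} + \frac{387815}{\left(-159825\right) \left(- \frac{1}{127180}\right) + 178695 \left(- \frac{1}{121}\right)} = \left(-331\right) \frac{1}{39} \cdot \frac{1}{344627} + \frac{387815}{\frac{31965}{25436} - \frac{16245}{11}} = \left(- \frac{331}{39}\right) \frac{1}{344627} + \frac{387815}{- \frac{412856205}{279796}} = - \frac{331}{13440453} + 387815 \left(- \frac{279796}{412856205}\right) = - \frac{331}{13440453} - \frac{21701817148}{82571241} = - \frac{32409142302596535}{123310542645797}$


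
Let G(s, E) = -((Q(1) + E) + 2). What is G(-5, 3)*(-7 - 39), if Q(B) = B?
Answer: 276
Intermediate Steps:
G(s, E) = -3 - E (G(s, E) = -((1 + E) + 2) = -(3 + E) = -3 - E)
G(-5, 3)*(-7 - 39) = (-3 - 1*3)*(-7 - 39) = (-3 - 3)*(-46) = -6*(-46) = 276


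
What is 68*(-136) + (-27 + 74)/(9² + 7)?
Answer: -813777/88 ≈ -9247.5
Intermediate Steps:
68*(-136) + (-27 + 74)/(9² + 7) = -9248 + 47/(81 + 7) = -9248 + 47/88 = -813777/88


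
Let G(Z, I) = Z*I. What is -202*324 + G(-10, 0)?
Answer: -65448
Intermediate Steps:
G(Z, I) = I*Z
-202*324 + G(-10, 0) = -202*324 + 0*(-10) = -65448 + 0 = -65448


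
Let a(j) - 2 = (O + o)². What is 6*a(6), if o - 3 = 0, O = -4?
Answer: 18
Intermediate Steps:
o = 3 (o = 3 + 0 = 3)
a(j) = 3 (a(j) = 2 + (-4 + 3)² = 2 + (-1)² = 2 + 1 = 3)
6*a(6) = 6*3 = 18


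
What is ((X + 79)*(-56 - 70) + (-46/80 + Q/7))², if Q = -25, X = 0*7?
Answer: 7774510934961/78400 ≈ 9.9165e+7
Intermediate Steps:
X = 0
((X + 79)*(-56 - 70) + (-46/80 + Q/7))² = ((0 + 79)*(-56 - 70) + (-46/80 - 25/7))² = (79*(-126) + (-46*1/80 - 25*⅐))² = (-9954 + (-23/40 - 25/7))² = (-9954 - 1161/280)² = (-2788281/280)² = 7774510934961/78400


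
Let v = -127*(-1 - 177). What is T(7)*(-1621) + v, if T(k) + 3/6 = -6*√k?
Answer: 46833/2 + 9726*√7 ≈ 49149.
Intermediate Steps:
v = 22606 (v = -127*(-178) = 22606)
T(k) = -½ - 6*√k
T(7)*(-1621) + v = (-½ - 6*√7)*(-1621) + 22606 = (1621/2 + 9726*√7) + 22606 = 46833/2 + 9726*√7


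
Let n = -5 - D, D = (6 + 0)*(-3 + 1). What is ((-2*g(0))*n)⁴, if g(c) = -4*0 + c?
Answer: 0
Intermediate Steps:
g(c) = c (g(c) = 0 + c = c)
D = -12 (D = 6*(-2) = -12)
n = 7 (n = -5 - 1*(-12) = -5 + 12 = 7)
((-2*g(0))*n)⁴ = (-2*0*7)⁴ = (0*7)⁴ = 0⁴ = 0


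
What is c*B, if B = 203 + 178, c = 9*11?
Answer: 37719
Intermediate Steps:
c = 99
B = 381
c*B = 99*381 = 37719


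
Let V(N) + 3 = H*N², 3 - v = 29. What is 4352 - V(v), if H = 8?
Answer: -1053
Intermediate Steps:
v = -26 (v = 3 - 1*29 = 3 - 29 = -26)
V(N) = -3 + 8*N²
4352 - V(v) = 4352 - (-3 + 8*(-26)²) = 4352 - (-3 + 8*676) = 4352 - (-3 + 5408) = 4352 - 1*5405 = 4352 - 5405 = -1053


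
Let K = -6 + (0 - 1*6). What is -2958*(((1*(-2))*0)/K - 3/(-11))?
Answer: -8874/11 ≈ -806.73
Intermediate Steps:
K = -12 (K = -6 + (0 - 6) = -6 - 6 = -12)
-2958*(((1*(-2))*0)/K - 3/(-11)) = -2958*(((1*(-2))*0)/(-12) - 3/(-11)) = -2958*(-2*0*(-1/12) - 3*(-1/11)) = -2958*(0*(-1/12) + 3/11) = -2958*(0 + 3/11) = -2958*3/11 = -8874/11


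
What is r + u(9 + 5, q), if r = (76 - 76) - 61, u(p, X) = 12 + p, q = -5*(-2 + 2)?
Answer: -35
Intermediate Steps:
q = 0 (q = -5*0 = 0)
r = -61 (r = 0 - 61 = -61)
r + u(9 + 5, q) = -61 + (12 + (9 + 5)) = -61 + (12 + 14) = -61 + 26 = -35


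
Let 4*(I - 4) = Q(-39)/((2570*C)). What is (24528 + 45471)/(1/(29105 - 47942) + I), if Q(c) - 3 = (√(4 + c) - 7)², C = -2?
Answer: 41988076039267925046480/2398827522631579621 - 7149348331260539040*I*√35/2398827522631579621 ≈ 17504.0 - 17.632*I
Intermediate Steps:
Q(c) = 3 + (-7 + √(4 + c))² (Q(c) = 3 + (√(4 + c) - 7)² = 3 + (-7 + √(4 + c))²)
I = 82237/20560 - (-7 + I*√35)²/20560 (I = 4 + ((3 + (-7 + √(4 - 39))²)/((2570*(-2))))/4 = 4 + ((3 + (-7 + √(-35))²)/(-5140))/4 = 4 + ((3 + (-7 + I*√35)²)*(-1/5140))/4 = 4 + (-3/5140 - (-7 + I*√35)²/5140)/4 = 4 + (-3/20560 - (-7 + I*√35)²/20560) = 82237/20560 - (-7 + I*√35)²/20560 ≈ 3.9992 + 0.0040285*I)
(24528 + 45471)/(1/(29105 - 47942) + I) = (24528 + 45471)/(1/(29105 - 47942) + (82223/20560 + 7*I*√35/10280)) = 69999/(1/(-18837) + (82223/20560 + 7*I*√35/10280)) = 69999/(-1/18837 + (82223/20560 + 7*I*√35/10280)) = 69999/(1548814091/387288720 + 7*I*√35/10280)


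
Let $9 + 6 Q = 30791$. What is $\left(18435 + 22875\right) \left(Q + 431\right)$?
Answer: $229738680$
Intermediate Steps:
$Q = \frac{15391}{3}$ ($Q = - \frac{3}{2} + \frac{1}{6} \cdot 30791 = - \frac{3}{2} + \frac{30791}{6} = \frac{15391}{3} \approx 5130.3$)
$\left(18435 + 22875\right) \left(Q + 431\right) = \left(18435 + 22875\right) \left(\frac{15391}{3} + 431\right) = 41310 \cdot \frac{16684}{3} = 229738680$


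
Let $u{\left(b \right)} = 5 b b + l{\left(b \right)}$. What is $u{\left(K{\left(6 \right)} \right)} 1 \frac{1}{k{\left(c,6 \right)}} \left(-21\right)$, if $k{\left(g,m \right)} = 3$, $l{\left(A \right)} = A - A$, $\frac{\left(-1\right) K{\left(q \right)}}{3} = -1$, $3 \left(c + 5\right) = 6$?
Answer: $-315$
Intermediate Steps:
$c = -3$ ($c = -5 + \frac{1}{3} \cdot 6 = -5 + 2 = -3$)
$K{\left(q \right)} = 3$ ($K{\left(q \right)} = \left(-3\right) \left(-1\right) = 3$)
$l{\left(A \right)} = 0$
$u{\left(b \right)} = 5 b^{2}$ ($u{\left(b \right)} = 5 b b + 0 = 5 b^{2} + 0 = 5 b^{2}$)
$u{\left(K{\left(6 \right)} \right)} 1 \frac{1}{k{\left(c,6 \right)}} \left(-21\right) = 5 \cdot 3^{2} \cdot 1 \cdot \frac{1}{3} \left(-21\right) = 5 \cdot 9 \cdot 1 \cdot \frac{1}{3} \left(-21\right) = 45 \cdot \frac{1}{3} \left(-21\right) = 45 \left(-7\right) = -315$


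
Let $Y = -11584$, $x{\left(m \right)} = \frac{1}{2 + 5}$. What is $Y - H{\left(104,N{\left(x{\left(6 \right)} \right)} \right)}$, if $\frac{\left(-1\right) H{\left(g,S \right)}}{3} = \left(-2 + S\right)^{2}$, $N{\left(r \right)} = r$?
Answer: $- \frac{567109}{49} \approx -11574.0$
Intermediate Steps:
$x{\left(m \right)} = \frac{1}{7}$
$H{\left(g,S \right)} = - 3 \left(-2 + S\right)^{2}$
$Y - H{\left(104,N{\left(x{\left(6 \right)} \right)} \right)} = -11584 - - 3 \left(-2 + \frac{1}{7}\right)^{2} = -11584 - - 3 \left(- \frac{13}{7}\right)^{2} = -11584 - \left(-3\right) \frac{169}{49} = -11584 - - \frac{507}{49} = -11584 + \frac{507}{49} = - \frac{567109}{49}$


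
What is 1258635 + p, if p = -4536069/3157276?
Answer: 3973853542191/3157276 ≈ 1.2586e+6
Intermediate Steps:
p = -4536069/3157276 (p = -4536069*1/3157276 = -4536069/3157276 ≈ -1.4367)
1258635 + p = 1258635 - 4536069/3157276 = 3973853542191/3157276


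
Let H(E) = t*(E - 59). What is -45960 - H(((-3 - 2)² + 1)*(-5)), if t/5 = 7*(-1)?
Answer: -52575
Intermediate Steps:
t = -35 (t = 5*(7*(-1)) = 5*(-7) = -35)
H(E) = 2065 - 35*E (H(E) = -35*(E - 59) = -35*(-59 + E) = 2065 - 35*E)
-45960 - H(((-3 - 2)² + 1)*(-5)) = -45960 - (2065 - 35*((-3 - 2)² + 1)*(-5)) = -45960 - (2065 - 35*((-5)² + 1)*(-5)) = -45960 - (2065 - 35*(25 + 1)*(-5)) = -45960 - (2065 - 910*(-5)) = -45960 - (2065 - 35*(-130)) = -45960 - (2065 + 4550) = -45960 - 1*6615 = -45960 - 6615 = -52575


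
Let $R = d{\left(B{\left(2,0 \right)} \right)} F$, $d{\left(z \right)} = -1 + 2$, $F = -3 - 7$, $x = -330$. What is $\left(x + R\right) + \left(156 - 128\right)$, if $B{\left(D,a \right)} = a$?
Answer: $-312$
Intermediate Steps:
$F = -10$ ($F = -3 - 7 = -10$)
$d{\left(z \right)} = 1$
$R = -10$ ($R = 1 \left(-10\right) = -10$)
$\left(x + R\right) + \left(156 - 128\right) = \left(-330 - 10\right) + \left(156 - 128\right) = -340 + 28 = -312$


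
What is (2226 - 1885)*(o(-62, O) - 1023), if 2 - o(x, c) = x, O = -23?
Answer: -327019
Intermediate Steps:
o(x, c) = 2 - x
(2226 - 1885)*(o(-62, O) - 1023) = (2226 - 1885)*((2 - 1*(-62)) - 1023) = 341*((2 + 62) - 1023) = 341*(64 - 1023) = 341*(-959) = -327019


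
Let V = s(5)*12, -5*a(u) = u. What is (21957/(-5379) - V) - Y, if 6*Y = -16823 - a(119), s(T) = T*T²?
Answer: 34850129/26895 ≈ 1295.8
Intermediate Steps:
a(u) = -u/5
s(T) = T³
V = 1500 (V = 5³*12 = 125*12 = 1500)
Y = -41998/15 (Y = (-16823 - (-1)*119/5)/6 = (-16823 - 1*(-119/5))/6 = (-16823 + 119/5)/6 = (⅙)*(-83996/5) = -41998/15 ≈ -2799.9)
(21957/(-5379) - V) - Y = (21957/(-5379) - 1*1500) - 1*(-41998/15) = (21957*(-1/5379) - 1500) + 41998/15 = (-7319/1793 - 1500) + 41998/15 = -2696819/1793 + 41998/15 = 34850129/26895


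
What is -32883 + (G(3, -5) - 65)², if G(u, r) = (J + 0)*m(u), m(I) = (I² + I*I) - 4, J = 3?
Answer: -32354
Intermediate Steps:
m(I) = -4 + 2*I² (m(I) = (I² + I²) - 4 = 2*I² - 4 = -4 + 2*I²)
G(u, r) = -12 + 6*u² (G(u, r) = (3 + 0)*(-4 + 2*u²) = 3*(-4 + 2*u²) = -12 + 6*u²)
-32883 + (G(3, -5) - 65)² = -32883 + ((-12 + 6*3²) - 65)² = -32883 + ((-12 + 6*9) - 65)² = -32883 + ((-12 + 54) - 65)² = -32883 + (42 - 65)² = -32883 + (-23)² = -32883 + 529 = -32354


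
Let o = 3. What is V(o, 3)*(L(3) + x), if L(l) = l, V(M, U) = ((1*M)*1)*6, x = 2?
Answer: 90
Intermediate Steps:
V(M, U) = 6*M (V(M, U) = (M*1)*6 = M*6 = 6*M)
V(o, 3)*(L(3) + x) = (6*3)*(3 + 2) = 18*5 = 90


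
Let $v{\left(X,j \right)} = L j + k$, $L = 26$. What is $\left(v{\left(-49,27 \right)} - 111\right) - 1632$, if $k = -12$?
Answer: $-1053$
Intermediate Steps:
$v{\left(X,j \right)} = -12 + 26 j$ ($v{\left(X,j \right)} = 26 j - 12 = -12 + 26 j$)
$\left(v{\left(-49,27 \right)} - 111\right) - 1632 = \left(\left(-12 + 26 \cdot 27\right) - 111\right) - 1632 = \left(\left(-12 + 702\right) - 111\right) - 1632 = \left(690 - 111\right) - 1632 = 579 - 1632 = -1053$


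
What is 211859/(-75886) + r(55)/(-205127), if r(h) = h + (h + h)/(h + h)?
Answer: -43462250709/15566267522 ≈ -2.7921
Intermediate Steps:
r(h) = 1 + h (r(h) = h + (2*h)/((2*h)) = h + (2*h)*(1/(2*h)) = h + 1 = 1 + h)
211859/(-75886) + r(55)/(-205127) = 211859/(-75886) + (1 + 55)/(-205127) = 211859*(-1/75886) + 56*(-1/205127) = -211859/75886 - 56/205127 = -43462250709/15566267522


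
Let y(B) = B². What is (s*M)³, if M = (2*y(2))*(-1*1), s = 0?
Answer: 0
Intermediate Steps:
M = -8 (M = (2*2²)*(-1*1) = (2*4)*(-1) = 8*(-1) = -8)
(s*M)³ = (0*(-8))³ = 0³ = 0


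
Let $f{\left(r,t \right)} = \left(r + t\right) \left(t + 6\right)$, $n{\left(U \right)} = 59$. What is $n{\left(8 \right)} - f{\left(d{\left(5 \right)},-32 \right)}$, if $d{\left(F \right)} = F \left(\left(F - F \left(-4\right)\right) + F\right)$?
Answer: $3127$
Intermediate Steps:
$d{\left(F \right)} = 6 F^{2}$ ($d{\left(F \right)} = F \left(\left(F - - 4 F\right) + F\right) = F \left(\left(F + 4 F\right) + F\right) = F \left(5 F + F\right) = F 6 F = 6 F^{2}$)
$f{\left(r,t \right)} = \left(6 + t\right) \left(r + t\right)$ ($f{\left(r,t \right)} = \left(r + t\right) \left(6 + t\right) = \left(6 + t\right) \left(r + t\right)$)
$n{\left(8 \right)} - f{\left(d{\left(5 \right)},-32 \right)} = 59 - \left(\left(-32\right)^{2} + 6 \cdot 6 \cdot 5^{2} + 6 \left(-32\right) + 6 \cdot 5^{2} \left(-32\right)\right) = 59 - \left(1024 + 6 \cdot 6 \cdot 25 - 192 + 6 \cdot 25 \left(-32\right)\right) = 59 - \left(1024 + 6 \cdot 150 - 192 + 150 \left(-32\right)\right) = 59 - \left(1024 + 900 - 192 - 4800\right) = 59 - -3068 = 59 + 3068 = 3127$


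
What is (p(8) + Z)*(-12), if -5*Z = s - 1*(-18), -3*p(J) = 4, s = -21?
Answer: 44/5 ≈ 8.8000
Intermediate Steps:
p(J) = -4/3 (p(J) = -⅓*4 = -4/3)
Z = ⅗ (Z = -(-21 - 1*(-18))/5 = -(-21 + 18)/5 = -⅕*(-3) = ⅗ ≈ 0.60000)
(p(8) + Z)*(-12) = (-4/3 + ⅗)*(-12) = -11/15*(-12) = 44/5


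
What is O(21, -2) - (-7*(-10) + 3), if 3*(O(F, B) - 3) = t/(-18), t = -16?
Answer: -1882/27 ≈ -69.704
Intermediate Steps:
O(F, B) = 89/27 (O(F, B) = 3 + (-16/(-18))/3 = 3 + (-16*(-1/18))/3 = 3 + (1/3)*(8/9) = 3 + 8/27 = 89/27)
O(21, -2) - (-7*(-10) + 3) = 89/27 - (-7*(-10) + 3) = 89/27 - (70 + 3) = 89/27 - 1*73 = 89/27 - 73 = -1882/27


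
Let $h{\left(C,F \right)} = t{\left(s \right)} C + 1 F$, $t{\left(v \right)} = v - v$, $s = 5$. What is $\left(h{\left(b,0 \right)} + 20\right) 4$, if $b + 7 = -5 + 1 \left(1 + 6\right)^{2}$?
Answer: $80$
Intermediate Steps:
$t{\left(v \right)} = 0$
$b = 37$ ($b = -7 - \left(5 - \left(1 + 6\right)^{2}\right) = -7 - \left(5 - 7^{2}\right) = -7 + \left(-5 + 1 \cdot 49\right) = -7 + \left(-5 + 49\right) = -7 + 44 = 37$)
$h{\left(C,F \right)} = F$ ($h{\left(C,F \right)} = 0 C + 1 F = 0 + F = F$)
$\left(h{\left(b,0 \right)} + 20\right) 4 = \left(0 + 20\right) 4 = 20 \cdot 4 = 80$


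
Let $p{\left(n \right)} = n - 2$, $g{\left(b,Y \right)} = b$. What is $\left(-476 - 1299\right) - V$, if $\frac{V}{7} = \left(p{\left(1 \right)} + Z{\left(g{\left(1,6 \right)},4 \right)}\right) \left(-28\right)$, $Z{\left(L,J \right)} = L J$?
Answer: $-1187$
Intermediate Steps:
$p{\left(n \right)} = -2 + n$
$Z{\left(L,J \right)} = J L$
$V = -588$ ($V = 7 \left(\left(-2 + 1\right) + 4 \cdot 1\right) \left(-28\right) = 7 \left(-1 + 4\right) \left(-28\right) = 7 \cdot 3 \left(-28\right) = 7 \left(-84\right) = -588$)
$\left(-476 - 1299\right) - V = \left(-476 - 1299\right) - -588 = -1775 + 588 = -1187$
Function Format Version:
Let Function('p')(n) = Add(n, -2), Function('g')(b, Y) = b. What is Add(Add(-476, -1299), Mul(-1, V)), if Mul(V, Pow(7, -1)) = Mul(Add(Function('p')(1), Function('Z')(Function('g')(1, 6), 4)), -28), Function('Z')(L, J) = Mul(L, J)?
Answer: -1187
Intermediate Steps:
Function('p')(n) = Add(-2, n)
Function('Z')(L, J) = Mul(J, L)
V = -588 (V = Mul(7, Mul(Add(Add(-2, 1), Mul(4, 1)), -28)) = Mul(7, Mul(Add(-1, 4), -28)) = Mul(7, Mul(3, -28)) = Mul(7, -84) = -588)
Add(Add(-476, -1299), Mul(-1, V)) = Add(Add(-476, -1299), Mul(-1, -588)) = Add(-1775, 588) = -1187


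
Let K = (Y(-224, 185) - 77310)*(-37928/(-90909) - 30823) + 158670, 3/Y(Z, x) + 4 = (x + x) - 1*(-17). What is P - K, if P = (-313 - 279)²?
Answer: -3950536329943115/1658007 ≈ -2.3827e+9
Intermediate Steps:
Y(Z, x) = 3/(13 + 2*x) (Y(Z, x) = 3/(-4 + ((x + x) - 1*(-17))) = 3/(-4 + (2*x + 17)) = 3/(-4 + (17 + 2*x)) = 3/(13 + 2*x))
P = 350464 (P = (-592)² = 350464)
K = 3951117401708363/1658007 (K = (3/(13 + 2*185) - 77310)*(-37928/(-90909) - 30823) + 158670 = (3/(13 + 370) - 77310)*(-37928*(-1/90909) - 30823) + 158670 = (3/383 - 77310)*(37928/90909 - 30823) + 158670 = (3*(1/383) - 77310)*(-2802050179/90909) + 158670 = (3/383 - 77310)*(-2802050179/90909) + 158670 = -29609727/383*(-2802050179/90909) + 158670 = 3950854325737673/1658007 + 158670 = 3951117401708363/1658007 ≈ 2.3831e+9)
P - K = 350464 - 1*3951117401708363/1658007 = 350464 - 3951117401708363/1658007 = -3950536329943115/1658007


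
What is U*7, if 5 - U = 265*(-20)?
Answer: 37135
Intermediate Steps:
U = 5305 (U = 5 - 265*(-20) = 5 - 1*(-5300) = 5 + 5300 = 5305)
U*7 = 5305*7 = 37135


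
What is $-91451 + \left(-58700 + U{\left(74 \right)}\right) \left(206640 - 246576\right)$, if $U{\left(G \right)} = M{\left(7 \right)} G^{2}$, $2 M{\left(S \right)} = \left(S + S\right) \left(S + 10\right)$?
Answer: $-23679903035$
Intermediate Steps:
$M{\left(S \right)} = S \left(10 + S\right)$ ($M{\left(S \right)} = \frac{\left(S + S\right) \left(S + 10\right)}{2} = \frac{2 S \left(10 + S\right)}{2} = S \left(10 + S\right)$)
$U{\left(G \right)} = 119 G^{2}$ ($U{\left(G \right)} = 7 \left(10 + 7\right) G^{2} = 7 \cdot 17 G^{2} = 119 G^{2}$)
$-91451 + \left(-58700 + U{\left(74 \right)}\right) \left(206640 - 246576\right) = -91451 + \left(-58700 + 119 \cdot 74^{2}\right) \left(206640 - 246576\right) = -91451 + \left(-58700 + 119 \cdot 5476\right) \left(-39936\right) = -91451 + \left(-58700 + 651644\right) \left(-39936\right) = -91451 + 592944 \left(-39936\right) = -91451 - 23679811584 = -23679903035$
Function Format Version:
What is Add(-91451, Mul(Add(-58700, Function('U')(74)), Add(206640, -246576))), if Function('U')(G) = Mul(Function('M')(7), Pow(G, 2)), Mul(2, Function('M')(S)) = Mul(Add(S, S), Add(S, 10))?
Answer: -23679903035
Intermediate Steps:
Function('M')(S) = Mul(S, Add(10, S)) (Function('M')(S) = Mul(Rational(1, 2), Mul(Add(S, S), Add(S, 10))) = Mul(Rational(1, 2), Mul(Mul(2, S), Add(10, S))) = Mul(Rational(1, 2), Mul(2, S, Add(10, S))) = Mul(S, Add(10, S)))
Function('U')(G) = Mul(119, Pow(G, 2)) (Function('U')(G) = Mul(Mul(7, Add(10, 7)), Pow(G, 2)) = Mul(Mul(7, 17), Pow(G, 2)) = Mul(119, Pow(G, 2)))
Add(-91451, Mul(Add(-58700, Function('U')(74)), Add(206640, -246576))) = Add(-91451, Mul(Add(-58700, Mul(119, Pow(74, 2))), Add(206640, -246576))) = Add(-91451, Mul(Add(-58700, Mul(119, 5476)), -39936)) = Add(-91451, Mul(Add(-58700, 651644), -39936)) = Add(-91451, Mul(592944, -39936)) = Add(-91451, -23679811584) = -23679903035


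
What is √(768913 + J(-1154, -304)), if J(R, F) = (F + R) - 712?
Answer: √766743 ≈ 875.64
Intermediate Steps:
J(R, F) = -712 + F + R
√(768913 + J(-1154, -304)) = √(768913 + (-712 - 304 - 1154)) = √(768913 - 2170) = √766743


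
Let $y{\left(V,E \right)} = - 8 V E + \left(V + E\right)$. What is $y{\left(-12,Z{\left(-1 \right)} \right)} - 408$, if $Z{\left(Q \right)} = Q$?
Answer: $-517$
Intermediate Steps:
$y{\left(V,E \right)} = E + V - 8 E V$ ($y{\left(V,E \right)} = - 8 E V + \left(E + V\right) = E + V - 8 E V$)
$y{\left(-12,Z{\left(-1 \right)} \right)} - 408 = \left(-1 - 12 - \left(-8\right) \left(-12\right)\right) - 408 = \left(-1 - 12 - 96\right) - 408 = -109 - 408 = -517$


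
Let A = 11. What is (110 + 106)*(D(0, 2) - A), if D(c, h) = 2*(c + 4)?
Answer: -648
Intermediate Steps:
D(c, h) = 8 + 2*c (D(c, h) = 2*(4 + c) = 8 + 2*c)
(110 + 106)*(D(0, 2) - A) = (110 + 106)*((8 + 2*0) - 1*11) = 216*((8 + 0) - 11) = 216*(8 - 11) = 216*(-3) = -648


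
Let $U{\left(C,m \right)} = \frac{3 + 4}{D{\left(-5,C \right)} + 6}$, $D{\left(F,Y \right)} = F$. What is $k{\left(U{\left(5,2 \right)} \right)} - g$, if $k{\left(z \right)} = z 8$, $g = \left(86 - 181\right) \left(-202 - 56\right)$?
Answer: $-24454$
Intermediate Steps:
$U{\left(C,m \right)} = 7$ ($U{\left(C,m \right)} = \frac{3 + 4}{-5 + 6} = \frac{7}{1} = 7 \cdot 1 = 7$)
$g = 24510$ ($g = \left(-95\right) \left(-258\right) = 24510$)
$k{\left(z \right)} = 8 z$
$k{\left(U{\left(5,2 \right)} \right)} - g = 8 \cdot 7 - 24510 = 56 - 24510 = -24454$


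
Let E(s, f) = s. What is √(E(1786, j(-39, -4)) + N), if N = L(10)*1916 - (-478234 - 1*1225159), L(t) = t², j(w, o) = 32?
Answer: √1896779 ≈ 1377.2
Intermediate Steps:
N = 1894993 (N = 10²*1916 - (-478234 - 1*1225159) = 100*1916 - (-478234 - 1225159) = 191600 - 1*(-1703393) = 191600 + 1703393 = 1894993)
√(E(1786, j(-39, -4)) + N) = √(1786 + 1894993) = √1896779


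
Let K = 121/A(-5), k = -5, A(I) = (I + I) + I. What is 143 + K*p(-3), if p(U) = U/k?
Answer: 3454/25 ≈ 138.16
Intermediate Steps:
A(I) = 3*I (A(I) = 2*I + I = 3*I)
p(U) = -U/5 (p(U) = U/(-5) = U*(-⅕) = -U/5)
K = -121/15 (K = 121/((3*(-5))) = 121/(-15) = 121*(-1/15) = -121/15 ≈ -8.0667)
143 + K*p(-3) = 143 - (-121)*(-3)/75 = 143 - 121/15*⅗ = 143 - 121/25 = 3454/25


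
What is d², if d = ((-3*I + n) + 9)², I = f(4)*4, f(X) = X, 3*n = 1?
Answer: 181063936/81 ≈ 2.2354e+6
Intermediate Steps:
n = ⅓ (n = (⅓)*1 = ⅓ ≈ 0.33333)
I = 16 (I = 4*4 = 16)
d = 13456/9 (d = ((-3*16 + ⅓) + 9)² = ((-48 + ⅓) + 9)² = (-143/3 + 9)² = (-116/3)² = 13456/9 ≈ 1495.1)
d² = (13456/9)² = 181063936/81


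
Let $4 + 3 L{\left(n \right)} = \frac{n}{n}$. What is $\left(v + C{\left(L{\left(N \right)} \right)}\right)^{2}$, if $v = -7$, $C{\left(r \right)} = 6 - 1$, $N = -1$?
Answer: $4$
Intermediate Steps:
$L{\left(n \right)} = -1$ ($L{\left(n \right)} = - \frac{4}{3} + \frac{n \frac{1}{n}}{3} = - \frac{4}{3} + \frac{1}{3} \cdot 1 = - \frac{4}{3} + \frac{1}{3} = -1$)
$C{\left(r \right)} = 5$ ($C{\left(r \right)} = 6 - 1 = 5$)
$\left(v + C{\left(L{\left(N \right)} \right)}\right)^{2} = \left(-7 + 5\right)^{2} = \left(-2\right)^{2} = 4$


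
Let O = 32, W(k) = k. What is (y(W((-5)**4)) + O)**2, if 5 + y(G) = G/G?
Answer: 784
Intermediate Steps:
y(G) = -4 (y(G) = -5 + G/G = -5 + 1 = -4)
(y(W((-5)**4)) + O)**2 = (-4 + 32)**2 = 28**2 = 784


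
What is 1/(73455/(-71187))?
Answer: -23729/24485 ≈ -0.96912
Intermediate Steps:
1/(73455/(-71187)) = 1/(73455*(-1/71187)) = 1/(-24485/23729) = -23729/24485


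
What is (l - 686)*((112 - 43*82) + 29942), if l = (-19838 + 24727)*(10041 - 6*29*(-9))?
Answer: 1505356216736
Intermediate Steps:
l = 56746623 (l = 4889*(10041 - 174*(-9)) = 4889*(10041 + 1566) = 4889*11607 = 56746623)
(l - 686)*((112 - 43*82) + 29942) = (56746623 - 686)*((112 - 43*82) + 29942) = 56745937*((112 - 3526) + 29942) = 56745937*(-3414 + 29942) = 56745937*26528 = 1505356216736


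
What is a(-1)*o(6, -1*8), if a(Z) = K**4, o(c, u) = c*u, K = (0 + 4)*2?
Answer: -196608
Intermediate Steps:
K = 8 (K = 4*2 = 8)
a(Z) = 4096 (a(Z) = 8**4 = 4096)
a(-1)*o(6, -1*8) = 4096*(6*(-1*8)) = 4096*(6*(-8)) = 4096*(-48) = -196608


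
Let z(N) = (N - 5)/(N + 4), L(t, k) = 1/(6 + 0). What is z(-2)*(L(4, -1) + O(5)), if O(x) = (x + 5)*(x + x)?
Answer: -4207/12 ≈ -350.58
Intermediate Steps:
L(t, k) = 1/6
O(x) = 2*x*(5 + x) (O(x) = (5 + x)*(2*x) = 2*x*(5 + x))
z(N) = (-5 + N)/(4 + N)
z(-2)*(L(4, -1) + O(5)) = ((-5 - 2)/(4 - 2))*(1/6 + 2*5*(5 + 5)) = (-7/2)*(1/6 + 2*5*10) = ((1/2)*(-7))*(1/6 + 100) = -7/2*601/6 = -4207/12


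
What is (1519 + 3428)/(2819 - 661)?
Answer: 4947/2158 ≈ 2.2924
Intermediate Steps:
(1519 + 3428)/(2819 - 661) = 4947/2158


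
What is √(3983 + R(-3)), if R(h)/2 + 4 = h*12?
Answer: √3903 ≈ 62.474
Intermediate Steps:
R(h) = -8 + 24*h (R(h) = -8 + 2*(h*12) = -8 + 2*(12*h) = -8 + 24*h)
√(3983 + R(-3)) = √(3983 + (-8 + 24*(-3))) = √(3983 + (-8 - 72)) = √(3983 - 80) = √3903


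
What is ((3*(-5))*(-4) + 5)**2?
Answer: 4225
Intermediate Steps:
((3*(-5))*(-4) + 5)**2 = (-15*(-4) + 5)**2 = (60 + 5)**2 = 65**2 = 4225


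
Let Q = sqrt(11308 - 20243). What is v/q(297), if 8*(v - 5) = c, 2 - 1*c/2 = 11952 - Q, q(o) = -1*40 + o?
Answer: -5965/514 + I*sqrt(8935)/1028 ≈ -11.605 + 0.091951*I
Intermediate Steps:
q(o) = -40 + o
Q = I*sqrt(8935) (Q = sqrt(-8935) = I*sqrt(8935) ≈ 94.525*I)
c = -23900 + 2*I*sqrt(8935) (c = 4 - 2*(11952 - I*sqrt(8935)) = 4 + (-23904 + 2*I*sqrt(8935)) = -23900 + 2*I*sqrt(8935) ≈ -23900.0 + 189.05*I)
v = -5965/2 + I*sqrt(8935)/4 (v = 5 + (-23900 + 2*I*sqrt(8935))/8 = 5 + (-5975/2 + I*sqrt(8935)/4) = -5965/2 + I*sqrt(8935)/4 ≈ -2982.5 + 23.631*I)
v/q(297) = (-5965/2 + I*sqrt(8935)/4)/(-40 + 297) = (-5965/2 + I*sqrt(8935)/4)/257 = (-5965/2 + I*sqrt(8935)/4)*(1/257) = -5965/514 + I*sqrt(8935)/1028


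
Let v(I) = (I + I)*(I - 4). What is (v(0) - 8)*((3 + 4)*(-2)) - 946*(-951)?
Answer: 899758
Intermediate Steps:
v(I) = 2*I*(-4 + I) (v(I) = (2*I)*(-4 + I) = 2*I*(-4 + I))
(v(0) - 8)*((3 + 4)*(-2)) - 946*(-951) = (2*0*(-4 + 0) - 8)*((3 + 4)*(-2)) - 946*(-951) = (2*0*(-4) - 8)*(7*(-2)) + 899646 = (0 - 8)*(-14) + 899646 = -8*(-14) + 899646 = 112 + 899646 = 899758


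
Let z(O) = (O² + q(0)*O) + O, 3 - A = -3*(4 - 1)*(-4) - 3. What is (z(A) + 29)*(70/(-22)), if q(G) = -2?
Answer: -33565/11 ≈ -3051.4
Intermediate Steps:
A = -30 (A = 3 - (-3*(4 - 1)*(-4) - 3) = 3 - (-9*(-4) - 3) = 3 - (-3*(-12) - 3) = 3 - (36 - 3) = 3 - 1*33 = 3 - 33 = -30)
z(O) = O² - O (z(O) = (O² - 2*O) + O = O² - O)
(z(A) + 29)*(70/(-22)) = (-30*(-1 - 30) + 29)*(70/(-22)) = (-30*(-31) + 29)*(70*(-1/22)) = (930 + 29)*(-35/11) = 959*(-35/11) = -33565/11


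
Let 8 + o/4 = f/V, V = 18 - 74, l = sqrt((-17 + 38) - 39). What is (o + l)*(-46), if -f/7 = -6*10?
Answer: 2852 - 138*I*sqrt(2) ≈ 2852.0 - 195.16*I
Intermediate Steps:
l = 3*I*sqrt(2) (l = sqrt(21 - 39) = sqrt(-18) = 3*I*sqrt(2) ≈ 4.2426*I)
f = 420 (f = -(-42)*10 = -7*(-60) = 420)
V = -56
o = -62 (o = -32 + 4*(420/(-56)) = -32 + 4*(420*(-1/56)) = -32 + 4*(-15/2) = -32 - 30 = -62)
(o + l)*(-46) = (-62 + 3*I*sqrt(2))*(-46) = 2852 - 138*I*sqrt(2)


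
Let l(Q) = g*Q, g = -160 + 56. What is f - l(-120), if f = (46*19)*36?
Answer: 18984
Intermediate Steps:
g = -104
l(Q) = -104*Q
f = 31464 (f = 874*36 = 31464)
f - l(-120) = 31464 - (-104)*(-120) = 31464 - 1*12480 = 31464 - 12480 = 18984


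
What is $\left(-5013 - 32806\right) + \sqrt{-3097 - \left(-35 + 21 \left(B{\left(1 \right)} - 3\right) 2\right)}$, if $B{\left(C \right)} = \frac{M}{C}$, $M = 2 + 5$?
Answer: $-37819 + i \sqrt{3230} \approx -37819.0 + 56.833 i$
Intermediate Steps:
$M = 7$
$B{\left(C \right)} = \frac{7}{C}$
$\left(-5013 - 32806\right) + \sqrt{-3097 - \left(-35 + 21 \left(B{\left(1 \right)} - 3\right) 2\right)} = \left(-5013 - 32806\right) + \sqrt{-3097 + \left(- 21 \left(\frac{7}{1} - 3\right) 2 + \left(14 - -21\right)\right)} = -37819 + \sqrt{-3097 + \left(- 21 \left(7 \cdot 1 - 3\right) 2 + \left(14 + 21\right)\right)} = -37819 + \sqrt{-3097 + \left(- 21 \left(7 - 3\right) 2 + 35\right)} = -37819 + \sqrt{-3097 + \left(- 21 \cdot 4 \cdot 2 + 35\right)} = -37819 + \sqrt{-3097 + \left(\left(-21\right) 8 + 35\right)} = -37819 + \sqrt{-3097 + \left(-168 + 35\right)} = -37819 + \sqrt{-3097 - 133} = -37819 + \sqrt{-3230} = -37819 + i \sqrt{3230}$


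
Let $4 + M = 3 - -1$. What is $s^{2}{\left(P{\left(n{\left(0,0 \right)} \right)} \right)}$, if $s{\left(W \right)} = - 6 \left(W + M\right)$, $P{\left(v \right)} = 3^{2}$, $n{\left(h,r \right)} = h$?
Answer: $2916$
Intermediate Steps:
$M = 0$ ($M = -4 + \left(3 - -1\right) = -4 + \left(3 + 1\right) = -4 + 4 = 0$)
$P{\left(v \right)} = 9$
$s{\left(W \right)} = - 6 W$ ($s{\left(W \right)} = - 6 \left(W + 0\right) = - 6 W$)
$s^{2}{\left(P{\left(n{\left(0,0 \right)} \right)} \right)} = \left(\left(-6\right) 9\right)^{2} = \left(-54\right)^{2} = 2916$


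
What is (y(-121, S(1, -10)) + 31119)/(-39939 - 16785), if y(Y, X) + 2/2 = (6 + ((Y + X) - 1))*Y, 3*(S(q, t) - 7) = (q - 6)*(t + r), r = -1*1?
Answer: -2177/2934 ≈ -0.74199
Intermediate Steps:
r = -1
S(q, t) = 7 + (-1 + t)*(-6 + q)/3 (S(q, t) = 7 + ((q - 6)*(t - 1))/3 = 7 + ((-6 + q)*(-1 + t))/3 = 7 + ((-1 + t)*(-6 + q))/3 = 7 + (-1 + t)*(-6 + q)/3)
y(Y, X) = -1 + Y*(5 + X + Y) (y(Y, X) = -1 + (6 + ((Y + X) - 1))*Y = -1 + (6 + ((X + Y) - 1))*Y = -1 + (6 + (-1 + X + Y))*Y = -1 + (5 + X + Y)*Y = -1 + Y*(5 + X + Y))
(y(-121, S(1, -10)) + 31119)/(-39939 - 16785) = ((-1 + (-121)² + 5*(-121) + (9 - 2*(-10) - ⅓*1 + (⅓)*1*(-10))*(-121)) + 31119)/(-39939 - 16785) = ((-1 + 14641 - 605 + (9 + 20 - ⅓ - 10/3)*(-121)) + 31119)/(-56724) = ((-1 + 14641 - 605 + (76/3)*(-121)) + 31119)*(-1/56724) = ((-1 + 14641 - 605 - 9196/3) + 31119)*(-1/56724) = (32909/3 + 31119)*(-1/56724) = (126266/3)*(-1/56724) = -2177/2934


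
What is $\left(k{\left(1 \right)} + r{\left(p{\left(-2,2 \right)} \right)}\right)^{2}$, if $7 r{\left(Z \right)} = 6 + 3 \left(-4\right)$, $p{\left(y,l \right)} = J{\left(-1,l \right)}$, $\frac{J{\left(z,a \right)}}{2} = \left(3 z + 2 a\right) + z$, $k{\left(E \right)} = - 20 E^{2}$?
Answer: $\frac{21316}{49} \approx 435.02$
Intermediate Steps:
$J{\left(z,a \right)} = 4 a + 8 z$ ($J{\left(z,a \right)} = 2 \left(\left(3 z + 2 a\right) + z\right) = 2 \left(\left(2 a + 3 z\right) + z\right) = 2 \left(2 a + 4 z\right) = 4 a + 8 z$)
$p{\left(y,l \right)} = -8 + 4 l$ ($p{\left(y,l \right)} = 4 l + 8 \left(-1\right) = 4 l - 8 = -8 + 4 l$)
$r{\left(Z \right)} = - \frac{6}{7}$ ($r{\left(Z \right)} = \frac{6 + 3 \left(-4\right)}{7} = \frac{6 - 12}{7} = \frac{1}{7} \left(-6\right) = - \frac{6}{7}$)
$\left(k{\left(1 \right)} + r{\left(p{\left(-2,2 \right)} \right)}\right)^{2} = \left(- 20 \cdot 1^{2} - \frac{6}{7}\right)^{2} = \left(\left(-20\right) 1 - \frac{6}{7}\right)^{2} = \left(-20 - \frac{6}{7}\right)^{2} = \left(- \frac{146}{7}\right)^{2} = \frac{21316}{49}$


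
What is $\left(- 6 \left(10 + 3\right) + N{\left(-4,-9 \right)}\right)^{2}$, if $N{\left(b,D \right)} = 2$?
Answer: $5776$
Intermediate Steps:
$\left(- 6 \left(10 + 3\right) + N{\left(-4,-9 \right)}\right)^{2} = \left(- 6 \left(10 + 3\right) + 2\right)^{2} = \left(\left(-6\right) 13 + 2\right)^{2} = \left(-78 + 2\right)^{2} = \left(-76\right)^{2} = 5776$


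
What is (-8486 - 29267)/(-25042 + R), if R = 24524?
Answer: 37753/518 ≈ 72.882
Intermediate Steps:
(-8486 - 29267)/(-25042 + R) = (-8486 - 29267)/(-25042 + 24524) = -37753/(-518) = -37753*(-1/518) = 37753/518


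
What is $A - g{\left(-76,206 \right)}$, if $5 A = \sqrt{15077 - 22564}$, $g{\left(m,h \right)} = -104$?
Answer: $104 + \frac{i \sqrt{7487}}{5} \approx 104.0 + 17.305 i$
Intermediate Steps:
$A = \frac{i \sqrt{7487}}{5}$ ($A = \frac{\sqrt{15077 - 22564}}{5} = \frac{\sqrt{-7487}}{5} = \frac{i \sqrt{7487}}{5} \approx 17.305 i$)
$A - g{\left(-76,206 \right)} = \frac{i \sqrt{7487}}{5} - -104 = \frac{i \sqrt{7487}}{5} + 104 = 104 + \frac{i \sqrt{7487}}{5}$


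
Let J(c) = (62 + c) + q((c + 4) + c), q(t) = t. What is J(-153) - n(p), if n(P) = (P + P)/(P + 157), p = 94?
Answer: -98831/251 ≈ -393.75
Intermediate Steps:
n(P) = 2*P/(157 + P) (n(P) = (2*P)/(157 + P) = 2*P/(157 + P))
J(c) = 66 + 3*c (J(c) = (62 + c) + ((c + 4) + c) = (62 + c) + ((4 + c) + c) = (62 + c) + (4 + 2*c) = 66 + 3*c)
J(-153) - n(p) = (66 + 3*(-153)) - 2*94/(157 + 94) = (66 - 459) - 2*94/251 = -393 - 2*94/251 = -393 - 1*188/251 = -393 - 188/251 = -98831/251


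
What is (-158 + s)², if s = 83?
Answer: 5625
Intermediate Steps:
(-158 + s)² = (-158 + 83)² = (-75)² = 5625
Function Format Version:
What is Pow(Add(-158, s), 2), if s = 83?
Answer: 5625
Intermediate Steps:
Pow(Add(-158, s), 2) = Pow(Add(-158, 83), 2) = Pow(-75, 2) = 5625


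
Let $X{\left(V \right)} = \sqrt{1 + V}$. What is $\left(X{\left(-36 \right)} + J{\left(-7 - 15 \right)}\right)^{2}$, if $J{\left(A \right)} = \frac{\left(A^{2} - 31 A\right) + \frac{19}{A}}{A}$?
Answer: $\frac{648851729}{234256} - \frac{25633 i \sqrt{35}}{242} \approx 2769.8 - 626.64 i$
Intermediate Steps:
$J{\left(A \right)} = \frac{A^{2} - 31 A + \frac{19}{A}}{A}$
$\left(X{\left(-36 \right)} + J{\left(-7 - 15 \right)}\right)^{2} = \left(\sqrt{1 - 36} - \left(53 - \frac{19}{\left(-7 - 15\right)^{2}}\right)\right)^{2} = \left(\sqrt{-35} - \left(53 - \frac{19}{\left(-7 - 15\right)^{2}}\right)\right)^{2} = \left(i \sqrt{35} - \left(53 - \frac{19}{484}\right)\right)^{2} = \left(i \sqrt{35} - \frac{25633}{484}\right)^{2} = \left(- \frac{25633}{484} + i \sqrt{35}\right)^{2}$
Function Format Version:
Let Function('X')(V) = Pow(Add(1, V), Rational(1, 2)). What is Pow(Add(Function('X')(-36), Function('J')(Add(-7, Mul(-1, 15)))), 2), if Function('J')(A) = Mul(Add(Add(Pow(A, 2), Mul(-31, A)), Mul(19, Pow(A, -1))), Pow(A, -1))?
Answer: Add(Rational(648851729, 234256), Mul(Rational(-25633, 242), I, Pow(35, Rational(1, 2)))) ≈ Add(2769.8, Mul(-626.64, I))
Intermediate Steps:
Function('J')(A) = Mul(Pow(A, -1), Add(Pow(A, 2), Mul(-31, A), Mul(19, Pow(A, -1)))) (Function('J')(A) = Mul(Add(Pow(A, 2), Mul(-31, A), Mul(19, Pow(A, -1))), Pow(A, -1)) = Mul(Pow(A, -1), Add(Pow(A, 2), Mul(-31, A), Mul(19, Pow(A, -1)))))
Pow(Add(Function('X')(-36), Function('J')(Add(-7, Mul(-1, 15)))), 2) = Pow(Add(Pow(Add(1, -36), Rational(1, 2)), Add(-31, Add(-7, Mul(-1, 15)), Mul(19, Pow(Add(-7, Mul(-1, 15)), -2)))), 2) = Pow(Add(Pow(-35, Rational(1, 2)), Add(-31, Add(-7, -15), Mul(19, Pow(Add(-7, -15), -2)))), 2) = Pow(Add(Mul(I, Pow(35, Rational(1, 2))), Add(-31, -22, Mul(19, Pow(-22, -2)))), 2) = Pow(Add(Mul(I, Pow(35, Rational(1, 2))), Add(-31, -22, Mul(19, Rational(1, 484)))), 2) = Pow(Add(Mul(I, Pow(35, Rational(1, 2))), Add(-31, -22, Rational(19, 484))), 2) = Pow(Add(Mul(I, Pow(35, Rational(1, 2))), Rational(-25633, 484)), 2) = Pow(Add(Rational(-25633, 484), Mul(I, Pow(35, Rational(1, 2)))), 2)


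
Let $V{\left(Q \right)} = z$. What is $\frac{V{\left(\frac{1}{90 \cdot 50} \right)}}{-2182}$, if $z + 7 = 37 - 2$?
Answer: $- \frac{14}{1091} \approx -0.012832$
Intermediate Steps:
$z = 28$ ($z = -7 + \left(37 - 2\right) = -7 + 35 = 28$)
$V{\left(Q \right)} = 28$
$\frac{V{\left(\frac{1}{90 \cdot 50} \right)}}{-2182} = \frac{28}{-2182} = 28 \left(- \frac{1}{2182}\right) = - \frac{14}{1091}$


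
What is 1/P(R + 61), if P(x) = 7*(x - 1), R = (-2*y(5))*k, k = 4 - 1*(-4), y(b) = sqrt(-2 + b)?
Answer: 5/1652 + sqrt(3)/1239 ≈ 0.0044246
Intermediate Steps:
k = 8 (k = 4 + 4 = 8)
R = -16*sqrt(3) (R = -2*sqrt(-2 + 5)*8 = -2*sqrt(3)*8 = -16*sqrt(3) ≈ -27.713)
P(x) = -7 + 7*x (P(x) = 7*(-1 + x) = -7 + 7*x)
1/P(R + 61) = 1/(-7 + 7*(-16*sqrt(3) + 61)) = 1/(-7 + 7*(61 - 16*sqrt(3))) = 1/(-7 + (427 - 112*sqrt(3))) = 1/(420 - 112*sqrt(3))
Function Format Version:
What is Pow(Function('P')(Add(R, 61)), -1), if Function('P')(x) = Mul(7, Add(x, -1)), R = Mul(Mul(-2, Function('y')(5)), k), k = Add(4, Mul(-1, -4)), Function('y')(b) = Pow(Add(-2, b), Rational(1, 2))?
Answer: Add(Rational(5, 1652), Mul(Rational(1, 1239), Pow(3, Rational(1, 2)))) ≈ 0.0044246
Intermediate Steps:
k = 8 (k = Add(4, 4) = 8)
R = Mul(-16, Pow(3, Rational(1, 2))) (R = Mul(Mul(-2, Pow(Add(-2, 5), Rational(1, 2))), 8) = Mul(Mul(-2, Pow(3, Rational(1, 2))), 8) = Mul(-16, Pow(3, Rational(1, 2))) ≈ -27.713)
Function('P')(x) = Add(-7, Mul(7, x)) (Function('P')(x) = Mul(7, Add(-1, x)) = Add(-7, Mul(7, x)))
Pow(Function('P')(Add(R, 61)), -1) = Pow(Add(-7, Mul(7, Add(Mul(-16, Pow(3, Rational(1, 2))), 61))), -1) = Pow(Add(-7, Mul(7, Add(61, Mul(-16, Pow(3, Rational(1, 2)))))), -1) = Pow(Add(-7, Add(427, Mul(-112, Pow(3, Rational(1, 2))))), -1) = Pow(Add(420, Mul(-112, Pow(3, Rational(1, 2)))), -1)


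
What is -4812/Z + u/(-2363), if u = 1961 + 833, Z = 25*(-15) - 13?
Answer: 2571671/229211 ≈ 11.220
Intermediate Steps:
Z = -388 (Z = -375 - 13 = -388)
u = 2794
-4812/Z + u/(-2363) = -4812/(-388) + 2794/(-2363) = -4812*(-1/388) + 2794*(-1/2363) = 1203/97 - 2794/2363 = 2571671/229211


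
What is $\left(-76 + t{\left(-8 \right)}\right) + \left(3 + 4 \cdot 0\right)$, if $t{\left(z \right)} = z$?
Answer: $-81$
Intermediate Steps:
$\left(-76 + t{\left(-8 \right)}\right) + \left(3 + 4 \cdot 0\right) = \left(-76 - 8\right) + \left(3 + 4 \cdot 0\right) = -84 + \left(3 + 0\right) = -84 + 3 = -81$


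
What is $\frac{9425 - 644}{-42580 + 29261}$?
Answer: $- \frac{8781}{13319} \approx -0.65928$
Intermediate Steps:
$\frac{9425 - 644}{-42580 + 29261} = \frac{8781}{-13319} = 8781 \left(- \frac{1}{13319}\right) = - \frac{8781}{13319}$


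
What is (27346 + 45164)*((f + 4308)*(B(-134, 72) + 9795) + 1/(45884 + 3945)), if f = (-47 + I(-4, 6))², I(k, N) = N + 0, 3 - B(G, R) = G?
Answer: 214917163790243430/49829 ≈ 4.3131e+12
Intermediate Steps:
B(G, R) = 3 - G
I(k, N) = N
f = 1681 (f = (-47 + 6)² = (-41)² = 1681)
(27346 + 45164)*((f + 4308)*(B(-134, 72) + 9795) + 1/(45884 + 3945)) = (27346 + 45164)*((1681 + 4308)*((3 - 1*(-134)) + 9795) + 1/(45884 + 3945)) = 72510*(5989*((3 + 134) + 9795) + 1/49829) = 72510*(5989*(137 + 9795) + 1/49829) = 72510*(5989*9932 + 1/49829) = 72510*(59482748 + 1/49829) = 72510*(2963965850093/49829) = 214917163790243430/49829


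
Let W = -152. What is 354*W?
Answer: -53808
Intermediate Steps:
354*W = 354*(-152) = -53808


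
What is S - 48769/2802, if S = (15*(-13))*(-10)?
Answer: 5415131/2802 ≈ 1932.6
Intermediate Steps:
S = 1950 (S = -195*(-10) = 1950)
S - 48769/2802 = 1950 - 48769/2802 = 5415131/2802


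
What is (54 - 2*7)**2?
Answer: 1600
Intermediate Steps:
(54 - 2*7)**2 = (54 - 14)**2 = 40**2 = 1600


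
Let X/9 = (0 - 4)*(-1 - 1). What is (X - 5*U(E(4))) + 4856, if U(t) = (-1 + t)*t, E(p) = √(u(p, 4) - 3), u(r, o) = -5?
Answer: 4968 + 10*I*√2 ≈ 4968.0 + 14.142*I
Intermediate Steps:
E(p) = 2*I*√2 (E(p) = √(-5 - 3) = √(-8) = 2*I*√2)
U(t) = t*(-1 + t)
X = 72 (X = 9*((0 - 4)*(-1 - 1)) = 9*(-4*(-2)) = 9*8 = 72)
(X - 5*U(E(4))) + 4856 = (72 - 5*2*I*√2*(-1 + 2*I*√2)) + 4856 = (72 - 10*I*√2*(-1 + 2*I*√2)) + 4856 = 4928 - 10*I*√2*(-1 + 2*I*√2)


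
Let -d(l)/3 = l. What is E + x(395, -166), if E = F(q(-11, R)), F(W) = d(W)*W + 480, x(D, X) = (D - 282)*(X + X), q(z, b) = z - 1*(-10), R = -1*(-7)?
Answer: -37039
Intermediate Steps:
R = 7
d(l) = -3*l
q(z, b) = 10 + z (q(z, b) = z + 10 = 10 + z)
x(D, X) = 2*X*(-282 + D) (x(D, X) = (-282 + D)*(2*X) = 2*X*(-282 + D))
F(W) = 480 - 3*W**2 (F(W) = (-3*W)*W + 480 = -3*W**2 + 480 = 480 - 3*W**2)
E = 477 (E = 480 - 3*(10 - 11)**2 = 480 - 3*(-1)**2 = 480 - 3*1 = 480 - 3 = 477)
E + x(395, -166) = 477 + 2*(-166)*(-282 + 395) = 477 + 2*(-166)*113 = 477 - 37516 = -37039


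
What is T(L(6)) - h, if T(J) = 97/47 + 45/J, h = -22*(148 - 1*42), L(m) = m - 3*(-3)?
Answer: 109842/47 ≈ 2337.1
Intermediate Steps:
L(m) = 9 + m (L(m) = m + 9 = 9 + m)
h = -2332 (h = -22*(148 - 42) = -22*106 = -2332)
T(J) = 97/47 + 45/J (T(J) = 97*(1/47) + 45/J = 97/47 + 45/J)
T(L(6)) - h = (97/47 + 45/(9 + 6)) - 1*(-2332) = (97/47 + 45/15) + 2332 = (97/47 + 45*(1/15)) + 2332 = (97/47 + 3) + 2332 = 238/47 + 2332 = 109842/47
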